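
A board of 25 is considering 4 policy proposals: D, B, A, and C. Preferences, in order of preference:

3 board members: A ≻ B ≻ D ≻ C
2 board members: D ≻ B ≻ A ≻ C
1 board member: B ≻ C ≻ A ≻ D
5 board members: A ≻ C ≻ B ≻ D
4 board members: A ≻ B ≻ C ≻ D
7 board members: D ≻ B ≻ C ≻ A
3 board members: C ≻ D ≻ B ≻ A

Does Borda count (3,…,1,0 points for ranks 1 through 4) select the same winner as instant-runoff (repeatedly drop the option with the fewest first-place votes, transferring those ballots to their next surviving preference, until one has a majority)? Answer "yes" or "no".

Borda — scores: D 36, B 43, A 39, C 32. Winner: B.
Instant-runoff — R1 D 9, B 1, A 12, C 3 (B out); R2 D 9, A 12, C 4 (C out); R3 D 12, A 13 (A winner). Winner: A.
The two methods disagree.

no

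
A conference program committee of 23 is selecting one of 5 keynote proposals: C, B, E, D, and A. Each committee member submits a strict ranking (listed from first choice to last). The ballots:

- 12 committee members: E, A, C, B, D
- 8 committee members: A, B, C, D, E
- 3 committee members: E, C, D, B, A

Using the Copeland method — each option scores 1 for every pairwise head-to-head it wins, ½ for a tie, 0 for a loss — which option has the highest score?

E

C: beats B and D; loses to E and A → score 2.
B: beats D; loses to C, E, and A → score 1.
E: beats C, B, D, and A → score 4.
D: loses to C, B, E, and A → score 0.
A: beats C, B, and D; loses to E → score 3.
E has the best pairwise record.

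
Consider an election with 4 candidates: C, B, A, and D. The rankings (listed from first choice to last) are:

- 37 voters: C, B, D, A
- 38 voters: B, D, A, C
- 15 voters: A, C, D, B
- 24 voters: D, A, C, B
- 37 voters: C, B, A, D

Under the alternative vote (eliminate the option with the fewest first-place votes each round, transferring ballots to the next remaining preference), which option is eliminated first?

Round 1: C 74, B 38, A 15, D 24. Eliminate A.

A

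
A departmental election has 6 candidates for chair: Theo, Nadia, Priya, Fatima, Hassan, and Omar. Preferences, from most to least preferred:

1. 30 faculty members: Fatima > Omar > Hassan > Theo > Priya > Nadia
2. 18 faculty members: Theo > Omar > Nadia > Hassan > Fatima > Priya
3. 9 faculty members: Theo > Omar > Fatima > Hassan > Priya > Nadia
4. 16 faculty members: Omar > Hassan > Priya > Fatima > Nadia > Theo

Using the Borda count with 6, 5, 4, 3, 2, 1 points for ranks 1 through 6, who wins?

Theo: 30·3 + 18·6 + 9·6 + 16·1 = 268
Nadia: 30·1 + 18·4 + 9·1 + 16·2 = 143
Priya: 30·2 + 18·1 + 9·2 + 16·4 = 160
Fatima: 30·6 + 18·2 + 9·4 + 16·3 = 300
Hassan: 30·4 + 18·3 + 9·3 + 16·5 = 281
Omar: 30·5 + 18·5 + 9·5 + 16·6 = 381
Omar has the highest Borda score (381).

Omar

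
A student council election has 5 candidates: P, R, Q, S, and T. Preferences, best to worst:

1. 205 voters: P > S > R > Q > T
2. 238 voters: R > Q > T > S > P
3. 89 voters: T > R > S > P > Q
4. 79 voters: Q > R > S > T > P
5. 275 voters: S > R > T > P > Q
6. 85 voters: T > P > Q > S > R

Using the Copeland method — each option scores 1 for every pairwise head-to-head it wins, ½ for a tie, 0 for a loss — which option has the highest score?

S

P: beats Q; loses to R, S, and T → score 1.
R: beats P, Q, and T; loses to S → score 3.
Q: beats T; loses to P, R, and S → score 1.
S: beats P, R, Q, and T → score 4.
T: beats P; loses to R, Q, and S → score 1.
S has the best pairwise record.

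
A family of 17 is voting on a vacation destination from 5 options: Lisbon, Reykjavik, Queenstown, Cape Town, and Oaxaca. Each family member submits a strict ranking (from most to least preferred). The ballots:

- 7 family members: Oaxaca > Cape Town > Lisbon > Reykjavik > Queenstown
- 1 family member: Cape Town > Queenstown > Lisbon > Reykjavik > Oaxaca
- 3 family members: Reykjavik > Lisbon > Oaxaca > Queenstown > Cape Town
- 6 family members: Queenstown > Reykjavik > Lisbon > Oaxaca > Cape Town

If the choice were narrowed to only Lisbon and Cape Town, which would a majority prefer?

Lisbon

Voters preferring Lisbon to Cape Town: 9; preferring Cape Town to Lisbon: 8.
Lisbon wins the head-to-head.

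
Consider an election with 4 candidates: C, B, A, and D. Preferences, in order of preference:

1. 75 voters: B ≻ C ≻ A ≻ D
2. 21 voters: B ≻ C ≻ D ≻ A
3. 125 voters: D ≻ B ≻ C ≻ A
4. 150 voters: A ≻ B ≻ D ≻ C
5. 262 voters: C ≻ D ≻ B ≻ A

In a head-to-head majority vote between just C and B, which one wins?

B

Voters preferring C to B: 262; preferring B to C: 371.
B wins the head-to-head.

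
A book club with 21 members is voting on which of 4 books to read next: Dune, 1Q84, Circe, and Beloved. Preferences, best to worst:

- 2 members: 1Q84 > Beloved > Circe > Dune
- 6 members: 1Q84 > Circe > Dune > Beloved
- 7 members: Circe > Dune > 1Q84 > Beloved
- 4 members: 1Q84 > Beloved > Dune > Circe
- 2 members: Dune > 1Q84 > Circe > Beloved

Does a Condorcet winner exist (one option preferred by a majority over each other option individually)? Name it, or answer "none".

1Q84 vs Dune: 12–9 for 1Q84.
1Q84 vs Circe: 14–7 for 1Q84.
1Q84 vs Beloved: 21–0 for 1Q84.
1Q84 beats every other option head-to-head.

1Q84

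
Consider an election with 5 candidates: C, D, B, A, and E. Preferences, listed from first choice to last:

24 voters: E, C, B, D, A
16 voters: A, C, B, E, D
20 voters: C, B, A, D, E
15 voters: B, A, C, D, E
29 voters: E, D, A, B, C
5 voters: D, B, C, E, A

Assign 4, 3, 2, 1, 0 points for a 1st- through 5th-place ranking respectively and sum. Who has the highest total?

B

C: 24·3 + 16·3 + 20·4 + 15·2 + 29·0 + 5·2 = 240
D: 24·1 + 16·0 + 20·1 + 15·1 + 29·3 + 5·4 = 166
B: 24·2 + 16·2 + 20·3 + 15·4 + 29·1 + 5·3 = 244
A: 24·0 + 16·4 + 20·2 + 15·3 + 29·2 + 5·0 = 207
E: 24·4 + 16·1 + 20·0 + 15·0 + 29·4 + 5·1 = 233
B has the highest Borda score (244).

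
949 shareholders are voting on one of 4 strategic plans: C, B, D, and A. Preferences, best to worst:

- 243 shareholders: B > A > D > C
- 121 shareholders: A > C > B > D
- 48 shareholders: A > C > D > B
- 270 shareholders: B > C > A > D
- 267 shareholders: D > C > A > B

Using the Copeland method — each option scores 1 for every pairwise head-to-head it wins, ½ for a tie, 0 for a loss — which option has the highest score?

B

C: beats A; loses to B and D → score 1.
B: beats C, D, and A → score 3.
D: beats C; loses to B and A → score 1.
A: beats D; loses to C and B → score 1.
B has the best pairwise record.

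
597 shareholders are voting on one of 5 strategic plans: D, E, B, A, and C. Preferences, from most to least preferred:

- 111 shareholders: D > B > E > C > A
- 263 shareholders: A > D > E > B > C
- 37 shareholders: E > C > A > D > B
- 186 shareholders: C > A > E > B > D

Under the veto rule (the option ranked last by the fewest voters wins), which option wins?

Last-place votes: D 186, E 0, B 37, A 111, C 263.
E is ranked last by the fewest voters, so E wins.

E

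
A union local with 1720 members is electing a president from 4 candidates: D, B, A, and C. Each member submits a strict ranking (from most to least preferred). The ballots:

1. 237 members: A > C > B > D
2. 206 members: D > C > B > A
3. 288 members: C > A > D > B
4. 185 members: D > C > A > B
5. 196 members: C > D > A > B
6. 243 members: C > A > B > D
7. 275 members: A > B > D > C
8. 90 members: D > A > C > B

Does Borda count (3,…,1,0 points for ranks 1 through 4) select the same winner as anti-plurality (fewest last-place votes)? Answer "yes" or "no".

Borda — scores: D 2398, B 1236, A 3159, C 3527. Winner: C.
Anti-plurality — last-place votes: D 480, B 759, A 206, C 275. Winner: A.
The two methods disagree.

no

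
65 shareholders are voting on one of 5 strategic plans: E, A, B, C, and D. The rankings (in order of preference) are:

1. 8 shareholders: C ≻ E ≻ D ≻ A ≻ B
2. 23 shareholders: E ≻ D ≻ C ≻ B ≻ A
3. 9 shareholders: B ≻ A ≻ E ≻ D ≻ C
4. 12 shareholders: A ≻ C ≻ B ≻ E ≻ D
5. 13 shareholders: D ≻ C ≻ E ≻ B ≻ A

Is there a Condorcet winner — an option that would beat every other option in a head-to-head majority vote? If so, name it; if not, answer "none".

none

Checking pairwise contests:
C beats E 33–32.
E beats A 44–21.
E beats B 44–21.
D beats C 45–20.
E beats D 52–13.
Every option loses at least one head-to-head, so there is no Condorcet winner.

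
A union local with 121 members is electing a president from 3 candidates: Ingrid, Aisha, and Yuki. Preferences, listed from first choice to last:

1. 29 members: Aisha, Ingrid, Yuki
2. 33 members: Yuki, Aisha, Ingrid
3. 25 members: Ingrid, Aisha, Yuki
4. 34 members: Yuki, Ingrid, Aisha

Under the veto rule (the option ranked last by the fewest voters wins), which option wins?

Ingrid

Last-place votes: Ingrid 33, Aisha 34, Yuki 54.
Ingrid is ranked last by the fewest voters, so Ingrid wins.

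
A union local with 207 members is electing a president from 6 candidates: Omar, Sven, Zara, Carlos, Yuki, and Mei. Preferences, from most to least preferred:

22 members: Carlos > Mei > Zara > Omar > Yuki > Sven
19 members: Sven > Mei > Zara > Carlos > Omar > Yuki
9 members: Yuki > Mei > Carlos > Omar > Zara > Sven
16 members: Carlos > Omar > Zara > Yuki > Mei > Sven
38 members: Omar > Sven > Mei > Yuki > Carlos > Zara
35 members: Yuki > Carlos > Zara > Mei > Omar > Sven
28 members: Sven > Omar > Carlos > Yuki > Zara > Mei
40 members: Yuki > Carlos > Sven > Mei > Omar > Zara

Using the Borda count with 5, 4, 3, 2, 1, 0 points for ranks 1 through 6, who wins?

Omar: 22·2 + 19·1 + 9·2 + 16·4 + 38·5 + 35·1 + 28·4 + 40·1 = 522
Sven: 22·0 + 19·5 + 9·0 + 16·0 + 38·4 + 35·0 + 28·5 + 40·3 = 507
Zara: 22·3 + 19·3 + 9·1 + 16·3 + 38·0 + 35·3 + 28·1 + 40·0 = 313
Carlos: 22·5 + 19·2 + 9·3 + 16·5 + 38·1 + 35·4 + 28·3 + 40·4 = 677
Yuki: 22·1 + 19·0 + 9·5 + 16·2 + 38·2 + 35·5 + 28·2 + 40·5 = 606
Mei: 22·4 + 19·4 + 9·4 + 16·1 + 38·3 + 35·2 + 28·0 + 40·2 = 480
Carlos has the highest Borda score (677).

Carlos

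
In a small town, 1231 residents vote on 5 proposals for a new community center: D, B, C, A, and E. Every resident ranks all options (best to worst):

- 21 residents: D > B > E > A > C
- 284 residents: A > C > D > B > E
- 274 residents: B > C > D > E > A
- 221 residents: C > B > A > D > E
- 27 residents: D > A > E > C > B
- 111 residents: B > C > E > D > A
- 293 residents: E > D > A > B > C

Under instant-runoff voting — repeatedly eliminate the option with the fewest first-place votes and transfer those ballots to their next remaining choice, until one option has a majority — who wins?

B

Round 1: D 48, B 385, C 221, A 284, E 293. Eliminate D.
Round 2: B 406, C 221, A 311, E 293. Eliminate C.
Round 3: B 627, A 311, E 293. B has a majority.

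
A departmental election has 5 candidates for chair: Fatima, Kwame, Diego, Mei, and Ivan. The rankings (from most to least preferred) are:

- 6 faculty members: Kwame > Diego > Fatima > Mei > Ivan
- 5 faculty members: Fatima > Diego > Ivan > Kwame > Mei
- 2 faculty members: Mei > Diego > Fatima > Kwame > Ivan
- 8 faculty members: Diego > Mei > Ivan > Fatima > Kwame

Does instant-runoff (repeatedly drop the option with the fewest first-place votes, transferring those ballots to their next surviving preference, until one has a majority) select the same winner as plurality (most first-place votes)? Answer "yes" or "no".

Instant-runoff — R1 Fatima 5, Kwame 6, Diego 8, Mei 2, Ivan 0 (Ivan out); R2 Fatima 5, Kwame 6, Diego 8, Mei 2 (Mei out); R3 Fatima 5, Kwame 6, Diego 10 (Fatima out); R4 Kwame 6, Diego 15 (Diego winner). Winner: Diego.
Plurality — first-place votes: Fatima 5, Kwame 6, Diego 8, Mei 2, Ivan 0. Winner: Diego.
The two methods agree.

yes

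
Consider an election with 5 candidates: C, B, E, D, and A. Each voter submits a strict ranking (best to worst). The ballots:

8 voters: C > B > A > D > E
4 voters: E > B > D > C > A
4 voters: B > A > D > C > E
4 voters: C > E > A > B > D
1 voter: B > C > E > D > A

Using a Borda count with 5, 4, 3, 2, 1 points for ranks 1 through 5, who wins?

C: 8·5 + 4·2 + 4·2 + 4·5 + 1·4 = 80
B: 8·4 + 4·4 + 4·5 + 4·2 + 1·5 = 81
E: 8·1 + 4·5 + 4·1 + 4·4 + 1·3 = 51
D: 8·2 + 4·3 + 4·3 + 4·1 + 1·2 = 46
A: 8·3 + 4·1 + 4·4 + 4·3 + 1·1 = 57
B has the highest Borda score (81).

B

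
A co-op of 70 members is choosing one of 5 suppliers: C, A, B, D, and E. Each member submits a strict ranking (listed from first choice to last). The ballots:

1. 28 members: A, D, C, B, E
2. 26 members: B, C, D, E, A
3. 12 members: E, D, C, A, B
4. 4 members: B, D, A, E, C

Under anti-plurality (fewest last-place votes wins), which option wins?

D

Last-place votes: C 4, A 26, B 12, D 0, E 28.
D is ranked last by the fewest voters, so D wins.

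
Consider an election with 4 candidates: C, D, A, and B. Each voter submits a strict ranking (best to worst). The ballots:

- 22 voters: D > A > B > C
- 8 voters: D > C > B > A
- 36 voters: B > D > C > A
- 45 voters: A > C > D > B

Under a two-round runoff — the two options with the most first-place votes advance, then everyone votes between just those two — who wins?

Round 1 first-place votes: C 0, D 30, A 45, B 36.
A and B advance.
Runoff: A is preferred to B by 67 voters; B by 44.
A wins the runoff.

A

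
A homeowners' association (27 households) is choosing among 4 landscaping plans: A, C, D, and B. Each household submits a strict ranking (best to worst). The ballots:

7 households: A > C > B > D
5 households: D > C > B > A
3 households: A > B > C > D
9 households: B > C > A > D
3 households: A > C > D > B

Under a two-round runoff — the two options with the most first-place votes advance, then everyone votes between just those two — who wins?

B

Round 1 first-place votes: A 13, C 0, D 5, B 9.
A and B advance.
Runoff: A is preferred to B by 13 voters; B by 14.
B wins the runoff.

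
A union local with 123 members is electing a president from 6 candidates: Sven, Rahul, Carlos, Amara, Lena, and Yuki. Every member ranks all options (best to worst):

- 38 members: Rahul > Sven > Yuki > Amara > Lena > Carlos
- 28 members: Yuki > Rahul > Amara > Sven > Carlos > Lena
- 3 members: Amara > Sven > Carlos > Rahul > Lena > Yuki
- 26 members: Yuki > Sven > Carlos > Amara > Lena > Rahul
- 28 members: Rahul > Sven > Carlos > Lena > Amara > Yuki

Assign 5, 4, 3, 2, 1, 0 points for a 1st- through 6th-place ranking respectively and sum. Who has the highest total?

Sven: 38·4 + 28·2 + 3·4 + 26·4 + 28·4 = 436
Rahul: 38·5 + 28·4 + 3·2 + 26·0 + 28·5 = 448
Carlos: 38·0 + 28·1 + 3·3 + 26·3 + 28·3 = 199
Amara: 38·2 + 28·3 + 3·5 + 26·2 + 28·1 = 255
Lena: 38·1 + 28·0 + 3·1 + 26·1 + 28·2 = 123
Yuki: 38·3 + 28·5 + 3·0 + 26·5 + 28·0 = 384
Rahul has the highest Borda score (448).

Rahul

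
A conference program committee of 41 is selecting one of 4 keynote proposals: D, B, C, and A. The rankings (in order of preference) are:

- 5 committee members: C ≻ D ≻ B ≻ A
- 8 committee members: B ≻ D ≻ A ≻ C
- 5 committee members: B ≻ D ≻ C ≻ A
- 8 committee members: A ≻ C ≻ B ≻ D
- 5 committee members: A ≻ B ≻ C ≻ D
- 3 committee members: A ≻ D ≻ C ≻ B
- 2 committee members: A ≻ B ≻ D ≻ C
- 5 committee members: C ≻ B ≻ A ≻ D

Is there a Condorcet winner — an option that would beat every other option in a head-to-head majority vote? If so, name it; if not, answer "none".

none

Checking pairwise contests:
B beats D 33–8.
C beats B 21–20.
A beats C 26–15.
B beats A 23–18.
Every option loses at least one head-to-head, so there is no Condorcet winner.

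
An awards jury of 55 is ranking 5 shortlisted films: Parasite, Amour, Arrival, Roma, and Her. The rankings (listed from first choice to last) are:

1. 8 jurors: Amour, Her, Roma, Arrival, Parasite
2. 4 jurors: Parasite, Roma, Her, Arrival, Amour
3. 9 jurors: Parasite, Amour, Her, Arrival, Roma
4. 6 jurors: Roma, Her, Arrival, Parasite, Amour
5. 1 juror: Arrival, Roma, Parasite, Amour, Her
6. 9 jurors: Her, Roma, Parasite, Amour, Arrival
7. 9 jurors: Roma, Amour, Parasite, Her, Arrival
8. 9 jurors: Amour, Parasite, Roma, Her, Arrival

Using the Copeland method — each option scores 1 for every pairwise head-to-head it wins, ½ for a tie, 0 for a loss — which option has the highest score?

Roma

Parasite: beats Amour, Arrival, and Her; loses to Roma → score 3.
Amour: beats Arrival and Her; loses to Parasite and Roma → score 2.
Arrival: loses to Parasite, Amour, Roma, and Her → score 0.
Roma: beats Parasite, Amour, Arrival, and Her → score 4.
Her: beats Arrival; loses to Parasite, Amour, and Roma → score 1.
Roma has the best pairwise record.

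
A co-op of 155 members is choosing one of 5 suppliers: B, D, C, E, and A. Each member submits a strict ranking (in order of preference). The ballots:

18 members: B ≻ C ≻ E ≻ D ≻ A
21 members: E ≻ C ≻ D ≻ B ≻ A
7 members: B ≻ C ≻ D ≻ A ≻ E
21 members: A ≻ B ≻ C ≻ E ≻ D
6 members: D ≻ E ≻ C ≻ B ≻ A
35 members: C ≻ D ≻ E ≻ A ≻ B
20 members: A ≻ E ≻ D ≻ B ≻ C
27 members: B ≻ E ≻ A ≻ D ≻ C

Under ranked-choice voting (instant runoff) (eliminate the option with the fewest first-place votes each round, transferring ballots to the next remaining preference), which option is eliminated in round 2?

E

Round 1: B 52, D 6, C 35, E 21, A 41. Eliminate D.
Round 2: B 52, C 35, E 27, A 41. Eliminate E.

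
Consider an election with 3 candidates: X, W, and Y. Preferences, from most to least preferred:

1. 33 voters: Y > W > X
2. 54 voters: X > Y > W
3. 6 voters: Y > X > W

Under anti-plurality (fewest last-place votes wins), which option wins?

Last-place votes: X 33, W 60, Y 0.
Y is ranked last by the fewest voters, so Y wins.

Y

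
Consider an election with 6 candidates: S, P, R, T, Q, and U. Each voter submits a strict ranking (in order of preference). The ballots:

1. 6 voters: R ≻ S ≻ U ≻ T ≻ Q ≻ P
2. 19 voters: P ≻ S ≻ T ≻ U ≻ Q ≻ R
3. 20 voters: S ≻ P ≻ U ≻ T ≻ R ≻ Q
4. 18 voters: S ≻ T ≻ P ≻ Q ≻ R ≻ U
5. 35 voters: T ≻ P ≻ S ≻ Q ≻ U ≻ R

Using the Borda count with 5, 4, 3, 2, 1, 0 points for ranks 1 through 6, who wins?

S

S: 6·4 + 19·4 + 20·5 + 18·5 + 35·3 = 395
P: 6·0 + 19·5 + 20·4 + 18·3 + 35·4 = 369
R: 6·5 + 19·0 + 20·1 + 18·1 + 35·0 = 68
T: 6·2 + 19·3 + 20·2 + 18·4 + 35·5 = 356
Q: 6·1 + 19·1 + 20·0 + 18·2 + 35·2 = 131
U: 6·3 + 19·2 + 20·3 + 18·0 + 35·1 = 151
S has the highest Borda score (395).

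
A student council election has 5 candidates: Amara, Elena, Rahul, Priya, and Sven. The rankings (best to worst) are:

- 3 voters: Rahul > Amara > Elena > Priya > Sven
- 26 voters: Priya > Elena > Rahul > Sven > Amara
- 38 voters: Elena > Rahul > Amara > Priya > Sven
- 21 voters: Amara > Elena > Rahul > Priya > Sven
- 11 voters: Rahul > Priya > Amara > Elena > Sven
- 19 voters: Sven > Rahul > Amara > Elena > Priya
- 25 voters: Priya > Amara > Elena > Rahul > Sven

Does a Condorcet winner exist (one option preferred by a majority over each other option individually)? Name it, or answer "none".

Checking pairwise contests:
Rahul beats Amara 97–46.
Amara beats Elena 79–64.
Elena beats Rahul 110–33.
Amara beats Priya 81–62.
Amara beats Sven 98–45.
Every option loses at least one head-to-head, so there is no Condorcet winner.

none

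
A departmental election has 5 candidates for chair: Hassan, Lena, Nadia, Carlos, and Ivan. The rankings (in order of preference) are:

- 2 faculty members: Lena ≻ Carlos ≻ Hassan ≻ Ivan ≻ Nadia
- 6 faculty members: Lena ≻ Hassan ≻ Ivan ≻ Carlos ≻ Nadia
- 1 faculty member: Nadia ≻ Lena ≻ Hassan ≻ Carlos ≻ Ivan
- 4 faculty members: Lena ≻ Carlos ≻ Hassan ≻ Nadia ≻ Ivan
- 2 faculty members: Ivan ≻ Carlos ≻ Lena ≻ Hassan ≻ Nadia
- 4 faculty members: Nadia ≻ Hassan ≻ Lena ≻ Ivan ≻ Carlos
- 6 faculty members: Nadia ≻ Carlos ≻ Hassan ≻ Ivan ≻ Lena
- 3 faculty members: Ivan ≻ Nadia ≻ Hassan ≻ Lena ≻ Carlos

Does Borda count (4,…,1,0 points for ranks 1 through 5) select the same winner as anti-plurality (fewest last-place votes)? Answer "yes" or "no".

Borda — scores: Hassan 64, Lena 66, Nadia 57, Carlos 49, Ivan 44. Winner: Lena.
Anti-plurality — last-place votes: Hassan 0, Lena 6, Nadia 10, Carlos 7, Ivan 5. Winner: Hassan.
The two methods disagree.

no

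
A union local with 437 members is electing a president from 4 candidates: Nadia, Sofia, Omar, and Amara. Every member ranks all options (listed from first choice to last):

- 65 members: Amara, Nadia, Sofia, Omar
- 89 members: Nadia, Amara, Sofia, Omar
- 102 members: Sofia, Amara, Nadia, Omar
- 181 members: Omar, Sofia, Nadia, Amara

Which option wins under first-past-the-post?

First-place votes: Nadia 89, Sofia 102, Omar 181, Amara 65.
Omar has the most first-place votes.

Omar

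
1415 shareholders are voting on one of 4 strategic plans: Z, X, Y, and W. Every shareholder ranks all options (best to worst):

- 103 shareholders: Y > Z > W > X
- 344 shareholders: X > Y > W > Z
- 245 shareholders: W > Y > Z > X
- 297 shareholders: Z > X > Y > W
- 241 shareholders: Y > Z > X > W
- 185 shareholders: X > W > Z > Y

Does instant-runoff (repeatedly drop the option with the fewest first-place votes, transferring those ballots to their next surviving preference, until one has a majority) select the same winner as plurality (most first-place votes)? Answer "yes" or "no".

Instant-runoff — R1 Z 297, X 529, Y 344, W 245 (W out); R2 Z 297, X 529, Y 589 (Z out); R3 X 826, Y 589 (X winner). Winner: X.
Plurality — first-place votes: Z 297, X 529, Y 344, W 245. Winner: X.
The two methods agree.

yes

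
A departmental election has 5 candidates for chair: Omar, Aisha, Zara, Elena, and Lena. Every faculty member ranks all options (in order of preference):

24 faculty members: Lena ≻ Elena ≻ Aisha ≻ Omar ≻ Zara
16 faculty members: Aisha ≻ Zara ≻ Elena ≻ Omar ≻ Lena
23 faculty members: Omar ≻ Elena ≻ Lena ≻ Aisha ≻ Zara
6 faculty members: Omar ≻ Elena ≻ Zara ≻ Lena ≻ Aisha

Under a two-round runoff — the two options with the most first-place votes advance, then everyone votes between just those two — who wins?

Omar

Round 1 first-place votes: Omar 29, Aisha 16, Zara 0, Elena 0, Lena 24.
Omar and Lena advance.
Runoff: Omar is preferred to Lena by 45 voters; Lena by 24.
Omar wins the runoff.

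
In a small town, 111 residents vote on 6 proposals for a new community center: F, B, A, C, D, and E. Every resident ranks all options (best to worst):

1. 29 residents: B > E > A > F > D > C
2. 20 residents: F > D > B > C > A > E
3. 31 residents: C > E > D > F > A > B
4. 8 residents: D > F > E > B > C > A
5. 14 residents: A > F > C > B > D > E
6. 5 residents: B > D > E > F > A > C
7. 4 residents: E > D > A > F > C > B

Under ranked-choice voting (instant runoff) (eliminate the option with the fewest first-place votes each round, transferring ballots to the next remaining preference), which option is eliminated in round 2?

Round 1: F 20, B 34, A 14, C 31, D 8, E 4. Eliminate E.
Round 2: F 20, B 34, A 14, C 31, D 12. Eliminate D.

D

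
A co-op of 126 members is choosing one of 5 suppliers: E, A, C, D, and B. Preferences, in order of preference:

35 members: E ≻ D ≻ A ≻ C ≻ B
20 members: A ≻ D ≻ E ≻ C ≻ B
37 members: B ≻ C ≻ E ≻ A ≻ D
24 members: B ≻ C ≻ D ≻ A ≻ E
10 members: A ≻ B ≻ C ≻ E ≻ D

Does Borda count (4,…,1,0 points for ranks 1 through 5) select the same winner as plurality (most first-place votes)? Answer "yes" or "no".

yes

Borda — scores: E 264, A 251, C 258, D 213, B 274. Winner: B.
Plurality — first-place votes: E 35, A 30, C 0, D 0, B 61. Winner: B.
The two methods agree.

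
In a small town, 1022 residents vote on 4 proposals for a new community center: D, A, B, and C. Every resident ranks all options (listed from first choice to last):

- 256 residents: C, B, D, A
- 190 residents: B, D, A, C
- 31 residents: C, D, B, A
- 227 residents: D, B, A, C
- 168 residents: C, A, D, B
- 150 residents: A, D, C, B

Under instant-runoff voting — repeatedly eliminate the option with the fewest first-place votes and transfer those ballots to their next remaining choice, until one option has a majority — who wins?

D

Round 1: D 227, A 150, B 190, C 455. Eliminate A.
Round 2: D 377, B 190, C 455. Eliminate B.
Round 3: D 567, C 455. D has a majority.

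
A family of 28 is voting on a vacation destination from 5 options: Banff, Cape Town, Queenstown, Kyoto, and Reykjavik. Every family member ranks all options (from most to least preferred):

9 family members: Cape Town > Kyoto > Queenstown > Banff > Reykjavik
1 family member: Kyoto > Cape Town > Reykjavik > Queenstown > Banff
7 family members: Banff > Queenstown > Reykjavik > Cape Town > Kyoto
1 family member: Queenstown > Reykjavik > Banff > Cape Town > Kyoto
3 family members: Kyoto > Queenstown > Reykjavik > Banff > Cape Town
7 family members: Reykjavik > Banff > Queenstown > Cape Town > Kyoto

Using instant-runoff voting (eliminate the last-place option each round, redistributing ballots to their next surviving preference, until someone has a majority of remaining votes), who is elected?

Reykjavik

Round 1: Banff 7, Cape Town 9, Queenstown 1, Kyoto 4, Reykjavik 7. Eliminate Queenstown.
Round 2: Banff 7, Cape Town 9, Kyoto 4, Reykjavik 8. Eliminate Kyoto.
Round 3: Banff 7, Cape Town 10, Reykjavik 11. Eliminate Banff.
Round 4: Cape Town 10, Reykjavik 18. Reykjavik has a majority.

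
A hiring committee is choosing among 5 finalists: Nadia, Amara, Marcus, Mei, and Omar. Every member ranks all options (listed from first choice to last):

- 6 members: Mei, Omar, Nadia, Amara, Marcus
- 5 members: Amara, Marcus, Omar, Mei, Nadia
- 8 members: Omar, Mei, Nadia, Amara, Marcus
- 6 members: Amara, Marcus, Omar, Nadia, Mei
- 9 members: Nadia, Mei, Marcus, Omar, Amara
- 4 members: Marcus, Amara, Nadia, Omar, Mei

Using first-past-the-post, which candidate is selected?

Amara

First-place votes: Nadia 9, Amara 11, Marcus 4, Mei 6, Omar 8.
Amara has the most first-place votes.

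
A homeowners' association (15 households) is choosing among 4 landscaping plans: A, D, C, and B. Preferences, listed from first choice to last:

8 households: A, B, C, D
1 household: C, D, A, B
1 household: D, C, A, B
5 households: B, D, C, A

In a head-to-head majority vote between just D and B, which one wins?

Voters preferring D to B: 2; preferring B to D: 13.
B wins the head-to-head.

B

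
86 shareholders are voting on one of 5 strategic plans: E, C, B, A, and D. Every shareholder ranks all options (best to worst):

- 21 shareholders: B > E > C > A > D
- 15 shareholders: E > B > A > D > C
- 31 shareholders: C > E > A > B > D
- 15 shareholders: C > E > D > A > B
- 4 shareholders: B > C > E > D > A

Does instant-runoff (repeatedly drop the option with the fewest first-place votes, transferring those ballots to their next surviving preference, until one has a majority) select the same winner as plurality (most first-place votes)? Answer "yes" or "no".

yes

Instant-runoff — R1 E 15, C 46, B 25, A 0, D 0 (C winner). Winner: C.
Plurality — first-place votes: E 15, C 46, B 25, A 0, D 0. Winner: C.
The two methods agree.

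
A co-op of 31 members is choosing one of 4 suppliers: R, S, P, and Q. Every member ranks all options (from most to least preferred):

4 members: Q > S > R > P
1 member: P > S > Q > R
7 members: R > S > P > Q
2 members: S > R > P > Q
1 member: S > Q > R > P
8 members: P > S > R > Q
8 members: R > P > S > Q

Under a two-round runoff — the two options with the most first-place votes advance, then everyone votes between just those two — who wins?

R

Round 1 first-place votes: R 15, S 3, P 9, Q 4.
R and P advance.
Runoff: R is preferred to P by 22 voters; P by 9.
R wins the runoff.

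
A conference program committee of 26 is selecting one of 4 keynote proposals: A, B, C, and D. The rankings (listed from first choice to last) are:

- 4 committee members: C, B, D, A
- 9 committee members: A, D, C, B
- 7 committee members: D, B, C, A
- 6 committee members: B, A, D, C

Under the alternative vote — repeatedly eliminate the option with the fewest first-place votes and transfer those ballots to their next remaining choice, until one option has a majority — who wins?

B

Round 1: A 9, B 6, C 4, D 7. Eliminate C.
Round 2: A 9, B 10, D 7. Eliminate D.
Round 3: A 9, B 17. B has a majority.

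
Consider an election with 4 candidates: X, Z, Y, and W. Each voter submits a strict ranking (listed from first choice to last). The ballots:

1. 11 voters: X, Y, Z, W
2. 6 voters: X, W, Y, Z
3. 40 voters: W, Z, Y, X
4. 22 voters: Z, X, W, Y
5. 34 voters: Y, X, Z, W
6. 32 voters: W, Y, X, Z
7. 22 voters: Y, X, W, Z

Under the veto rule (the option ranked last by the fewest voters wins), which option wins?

Y

Last-place votes: X 40, Z 60, Y 22, W 45.
Y is ranked last by the fewest voters, so Y wins.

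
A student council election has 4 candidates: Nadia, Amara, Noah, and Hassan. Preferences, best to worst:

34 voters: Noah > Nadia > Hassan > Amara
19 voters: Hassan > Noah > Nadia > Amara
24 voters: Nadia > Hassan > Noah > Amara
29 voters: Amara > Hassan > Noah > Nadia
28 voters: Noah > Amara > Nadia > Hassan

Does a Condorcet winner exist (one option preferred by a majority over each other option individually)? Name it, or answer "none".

Checking pairwise contests:
Noah beats Nadia 110–24.
Nadia beats Amara 77–57.
Hassan beats Noah 72–62.
Nadia beats Hassan 86–48.
Every option loses at least one head-to-head, so there is no Condorcet winner.

none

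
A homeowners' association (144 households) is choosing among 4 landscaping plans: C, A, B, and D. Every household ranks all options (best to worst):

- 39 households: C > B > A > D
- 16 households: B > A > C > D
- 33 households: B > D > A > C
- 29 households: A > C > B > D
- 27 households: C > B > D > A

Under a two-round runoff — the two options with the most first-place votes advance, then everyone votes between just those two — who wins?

Round 1 first-place votes: C 66, A 29, B 49, D 0.
C and B advance.
Runoff: C is preferred to B by 95 voters; B by 49.
C wins the runoff.

C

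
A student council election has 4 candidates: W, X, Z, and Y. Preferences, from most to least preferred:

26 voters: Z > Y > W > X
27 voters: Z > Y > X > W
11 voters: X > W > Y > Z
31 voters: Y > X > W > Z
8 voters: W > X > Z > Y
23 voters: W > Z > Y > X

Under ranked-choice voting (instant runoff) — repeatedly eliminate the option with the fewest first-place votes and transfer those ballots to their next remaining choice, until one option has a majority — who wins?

Round 1: W 31, X 11, Z 53, Y 31. Eliminate X.
Round 2: W 42, Z 53, Y 31. Eliminate Y.
Round 3: W 73, Z 53. W has a majority.

W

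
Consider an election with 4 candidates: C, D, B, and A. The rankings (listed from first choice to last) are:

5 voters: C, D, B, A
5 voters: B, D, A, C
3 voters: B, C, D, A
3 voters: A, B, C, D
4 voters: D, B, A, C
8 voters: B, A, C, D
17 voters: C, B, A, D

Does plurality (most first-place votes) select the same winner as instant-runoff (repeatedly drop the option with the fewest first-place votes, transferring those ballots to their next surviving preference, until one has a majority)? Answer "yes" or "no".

Plurality — first-place votes: C 22, D 4, B 16, A 3. Winner: C.
Instant-runoff — R1 C 22, D 4, B 16, A 3 (A out); R2 C 22, D 4, B 19 (D out); R3 C 22, B 23 (B winner). Winner: B.
The two methods disagree.

no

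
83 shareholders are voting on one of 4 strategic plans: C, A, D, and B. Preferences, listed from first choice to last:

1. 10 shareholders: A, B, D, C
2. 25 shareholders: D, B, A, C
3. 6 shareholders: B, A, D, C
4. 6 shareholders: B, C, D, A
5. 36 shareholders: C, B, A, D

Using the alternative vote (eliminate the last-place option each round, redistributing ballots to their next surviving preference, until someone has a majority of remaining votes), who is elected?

Round 1: C 36, A 10, D 25, B 12. Eliminate A.
Round 2: C 36, D 25, B 22. Eliminate B.
Round 3: C 42, D 41. C has a majority.

C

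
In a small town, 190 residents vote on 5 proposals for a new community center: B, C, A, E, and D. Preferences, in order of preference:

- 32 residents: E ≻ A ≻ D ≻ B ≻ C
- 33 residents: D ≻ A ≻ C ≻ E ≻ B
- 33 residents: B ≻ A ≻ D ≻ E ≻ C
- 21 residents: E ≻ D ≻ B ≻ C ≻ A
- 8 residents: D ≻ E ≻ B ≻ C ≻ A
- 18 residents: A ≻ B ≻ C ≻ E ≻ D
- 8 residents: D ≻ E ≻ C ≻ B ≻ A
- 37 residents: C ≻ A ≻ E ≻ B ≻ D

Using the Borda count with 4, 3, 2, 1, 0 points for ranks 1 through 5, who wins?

A

B: 32·1 + 33·0 + 33·4 + 21·2 + 8·2 + 18·3 + 8·1 + 37·1 = 321
C: 32·0 + 33·2 + 33·0 + 21·1 + 8·1 + 18·2 + 8·2 + 37·4 = 295
A: 32·3 + 33·3 + 33·3 + 21·0 + 8·0 + 18·4 + 8·0 + 37·3 = 477
E: 32·4 + 33·1 + 33·1 + 21·4 + 8·3 + 18·1 + 8·3 + 37·2 = 418
D: 32·2 + 33·4 + 33·2 + 21·3 + 8·4 + 18·0 + 8·4 + 37·0 = 389
A has the highest Borda score (477).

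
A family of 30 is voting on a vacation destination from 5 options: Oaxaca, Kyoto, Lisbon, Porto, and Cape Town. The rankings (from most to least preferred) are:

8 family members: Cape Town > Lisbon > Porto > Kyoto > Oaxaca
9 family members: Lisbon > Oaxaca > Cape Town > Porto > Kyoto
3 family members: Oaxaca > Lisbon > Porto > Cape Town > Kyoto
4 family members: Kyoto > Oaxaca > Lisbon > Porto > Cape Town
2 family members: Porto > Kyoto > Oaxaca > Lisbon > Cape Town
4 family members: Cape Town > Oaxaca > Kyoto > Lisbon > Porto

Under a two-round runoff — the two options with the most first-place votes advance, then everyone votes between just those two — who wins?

Lisbon

Round 1 first-place votes: Oaxaca 3, Kyoto 4, Lisbon 9, Porto 2, Cape Town 12.
Cape Town and Lisbon advance.
Runoff: Cape Town is preferred to Lisbon by 12 voters; Lisbon by 18.
Lisbon wins the runoff.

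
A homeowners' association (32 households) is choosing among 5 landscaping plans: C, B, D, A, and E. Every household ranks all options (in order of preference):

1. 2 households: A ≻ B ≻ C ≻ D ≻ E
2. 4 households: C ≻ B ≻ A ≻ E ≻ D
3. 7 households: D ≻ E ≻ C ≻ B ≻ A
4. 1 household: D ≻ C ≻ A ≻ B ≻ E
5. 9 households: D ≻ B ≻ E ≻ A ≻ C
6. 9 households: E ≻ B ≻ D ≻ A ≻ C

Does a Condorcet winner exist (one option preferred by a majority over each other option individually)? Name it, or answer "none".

D

D vs C: 26–6 for D.
D vs B: 17–15 for D.
D vs A: 26–6 for D.
D vs E: 19–13 for D.
D beats every other option head-to-head.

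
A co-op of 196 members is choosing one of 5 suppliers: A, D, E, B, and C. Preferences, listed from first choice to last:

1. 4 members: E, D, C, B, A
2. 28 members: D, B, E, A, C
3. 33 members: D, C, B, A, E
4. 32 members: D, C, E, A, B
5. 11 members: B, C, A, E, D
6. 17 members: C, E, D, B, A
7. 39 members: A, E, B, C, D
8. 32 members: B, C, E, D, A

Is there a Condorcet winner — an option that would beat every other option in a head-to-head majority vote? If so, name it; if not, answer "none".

Checking pairwise contests:
D beats A 146–50.
E beats D 103–93.
B beats E 104–92.
D beats B 114–82.
B beats C 110–86.
Every option loses at least one head-to-head, so there is no Condorcet winner.

none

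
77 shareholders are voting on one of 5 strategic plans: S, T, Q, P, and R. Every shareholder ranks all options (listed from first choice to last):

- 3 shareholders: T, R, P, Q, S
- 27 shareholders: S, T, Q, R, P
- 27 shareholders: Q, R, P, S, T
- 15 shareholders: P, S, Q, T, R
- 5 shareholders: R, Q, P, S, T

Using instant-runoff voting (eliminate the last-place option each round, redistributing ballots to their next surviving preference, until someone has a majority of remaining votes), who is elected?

Round 1: S 27, T 3, Q 27, P 15, R 5. Eliminate T.
Round 2: S 27, Q 27, P 15, R 8. Eliminate R.
Round 3: S 27, Q 32, P 18. Eliminate P.
Round 4: S 42, Q 35. S has a majority.

S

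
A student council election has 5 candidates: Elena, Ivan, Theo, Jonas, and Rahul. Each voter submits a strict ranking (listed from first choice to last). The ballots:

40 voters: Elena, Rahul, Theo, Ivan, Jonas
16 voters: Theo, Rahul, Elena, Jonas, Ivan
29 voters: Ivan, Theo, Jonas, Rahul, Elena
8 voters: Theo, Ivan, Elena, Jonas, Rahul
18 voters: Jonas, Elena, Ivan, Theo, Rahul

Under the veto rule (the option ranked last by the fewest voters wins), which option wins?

Theo

Last-place votes: Elena 29, Ivan 16, Theo 0, Jonas 40, Rahul 26.
Theo is ranked last by the fewest voters, so Theo wins.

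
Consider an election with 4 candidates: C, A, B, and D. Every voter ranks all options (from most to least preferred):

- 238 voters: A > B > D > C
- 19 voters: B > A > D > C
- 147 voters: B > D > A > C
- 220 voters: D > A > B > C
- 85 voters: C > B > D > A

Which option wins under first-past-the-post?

First-place votes: C 85, A 238, B 166, D 220.
A has the most first-place votes.

A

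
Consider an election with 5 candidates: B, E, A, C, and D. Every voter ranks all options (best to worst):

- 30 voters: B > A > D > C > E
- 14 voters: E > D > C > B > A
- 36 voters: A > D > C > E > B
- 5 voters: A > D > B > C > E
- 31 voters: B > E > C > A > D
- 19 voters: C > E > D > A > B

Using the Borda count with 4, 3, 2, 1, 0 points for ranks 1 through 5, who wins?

A

B: 30·4 + 14·1 + 36·0 + 5·2 + 31·4 + 19·0 = 268
E: 30·0 + 14·4 + 36·1 + 5·0 + 31·3 + 19·3 = 242
A: 30·3 + 14·0 + 36·4 + 5·4 + 31·1 + 19·1 = 304
C: 30·1 + 14·2 + 36·2 + 5·1 + 31·2 + 19·4 = 273
D: 30·2 + 14·3 + 36·3 + 5·3 + 31·0 + 19·2 = 263
A has the highest Borda score (304).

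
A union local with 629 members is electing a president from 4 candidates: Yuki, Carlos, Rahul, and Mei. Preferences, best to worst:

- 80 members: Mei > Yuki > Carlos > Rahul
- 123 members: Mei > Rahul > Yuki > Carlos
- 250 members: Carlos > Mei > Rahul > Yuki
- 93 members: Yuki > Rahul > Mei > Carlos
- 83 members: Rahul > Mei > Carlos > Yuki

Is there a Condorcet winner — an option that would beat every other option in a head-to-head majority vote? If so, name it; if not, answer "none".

Mei vs Yuki: 536–93 for Mei.
Mei vs Carlos: 379–250 for Mei.
Mei vs Rahul: 453–176 for Mei.
Mei beats every other option head-to-head.

Mei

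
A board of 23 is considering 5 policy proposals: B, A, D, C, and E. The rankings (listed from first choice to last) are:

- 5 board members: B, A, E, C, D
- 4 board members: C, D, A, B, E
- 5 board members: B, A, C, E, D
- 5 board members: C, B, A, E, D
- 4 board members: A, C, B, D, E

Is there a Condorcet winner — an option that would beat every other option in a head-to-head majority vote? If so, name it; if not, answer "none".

Checking pairwise contests:
C beats B 13–10.
B beats A 15–8.
B beats D 19–4.
A beats C 14–9.
B beats E 23–0.
Every option loses at least one head-to-head, so there is no Condorcet winner.

none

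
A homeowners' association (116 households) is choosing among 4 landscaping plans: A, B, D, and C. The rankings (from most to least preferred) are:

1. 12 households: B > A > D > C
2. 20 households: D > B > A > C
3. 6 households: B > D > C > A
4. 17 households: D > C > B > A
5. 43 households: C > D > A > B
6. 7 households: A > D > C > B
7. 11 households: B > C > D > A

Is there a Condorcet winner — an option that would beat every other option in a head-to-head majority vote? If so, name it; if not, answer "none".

D vs A: 97–19 for D.
D vs B: 87–29 for D.
D vs C: 62–54 for D.
D beats every other option head-to-head.

D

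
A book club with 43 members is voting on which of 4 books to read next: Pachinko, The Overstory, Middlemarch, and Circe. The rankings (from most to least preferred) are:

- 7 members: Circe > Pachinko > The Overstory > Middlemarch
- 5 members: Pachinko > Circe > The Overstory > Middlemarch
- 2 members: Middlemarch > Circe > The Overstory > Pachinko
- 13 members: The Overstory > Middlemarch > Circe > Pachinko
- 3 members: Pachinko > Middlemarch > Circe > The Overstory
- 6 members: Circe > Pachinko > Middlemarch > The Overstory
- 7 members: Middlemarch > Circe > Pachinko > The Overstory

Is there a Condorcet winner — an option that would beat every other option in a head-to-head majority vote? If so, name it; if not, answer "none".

none

Checking pairwise contests:
Middlemarch beats Pachinko 22–21.
Pachinko beats The Overstory 28–15.
The Overstory beats Middlemarch 25–18.
Middlemarch beats Circe 25–18.
Every option loses at least one head-to-head, so there is no Condorcet winner.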